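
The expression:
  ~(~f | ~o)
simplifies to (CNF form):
f & o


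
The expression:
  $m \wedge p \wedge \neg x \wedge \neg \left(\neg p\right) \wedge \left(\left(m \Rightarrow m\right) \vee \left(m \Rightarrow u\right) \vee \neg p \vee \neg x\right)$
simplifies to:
$m \wedge p \wedge \neg x$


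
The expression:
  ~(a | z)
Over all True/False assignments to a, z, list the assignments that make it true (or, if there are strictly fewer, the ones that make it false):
is true only for:
  a=False, z=False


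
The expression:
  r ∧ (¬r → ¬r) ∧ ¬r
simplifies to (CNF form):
False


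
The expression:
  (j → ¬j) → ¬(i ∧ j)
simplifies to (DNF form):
True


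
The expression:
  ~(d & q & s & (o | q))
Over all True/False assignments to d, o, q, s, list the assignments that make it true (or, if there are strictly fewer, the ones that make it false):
is false only for:
  d=True, o=False, q=True, s=True;
  d=True, o=True, q=True, s=True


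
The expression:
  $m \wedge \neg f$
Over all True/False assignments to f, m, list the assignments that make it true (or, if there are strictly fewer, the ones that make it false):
is true only for:
  f=False, m=True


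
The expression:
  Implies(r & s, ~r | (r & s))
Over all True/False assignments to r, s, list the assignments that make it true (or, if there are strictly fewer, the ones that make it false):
is always true.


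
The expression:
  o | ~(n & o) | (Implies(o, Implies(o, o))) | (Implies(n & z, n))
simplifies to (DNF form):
True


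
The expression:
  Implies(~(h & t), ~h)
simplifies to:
t | ~h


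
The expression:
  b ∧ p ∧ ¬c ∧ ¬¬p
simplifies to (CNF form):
b ∧ p ∧ ¬c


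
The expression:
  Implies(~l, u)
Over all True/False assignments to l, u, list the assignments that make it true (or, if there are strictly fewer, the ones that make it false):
is false only for:
  l=False, u=False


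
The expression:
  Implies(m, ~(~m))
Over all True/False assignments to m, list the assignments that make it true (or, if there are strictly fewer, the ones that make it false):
is always true.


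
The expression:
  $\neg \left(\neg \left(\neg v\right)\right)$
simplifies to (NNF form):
$\neg v$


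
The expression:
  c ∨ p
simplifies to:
c ∨ p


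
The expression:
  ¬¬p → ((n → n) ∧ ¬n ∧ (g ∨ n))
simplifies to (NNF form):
(g ∧ ¬n) ∨ ¬p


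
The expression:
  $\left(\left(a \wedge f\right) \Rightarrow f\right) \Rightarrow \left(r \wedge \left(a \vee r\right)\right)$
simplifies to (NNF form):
$r$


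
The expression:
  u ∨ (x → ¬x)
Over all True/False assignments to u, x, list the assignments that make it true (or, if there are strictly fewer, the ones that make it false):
is false only for:
  u=False, x=True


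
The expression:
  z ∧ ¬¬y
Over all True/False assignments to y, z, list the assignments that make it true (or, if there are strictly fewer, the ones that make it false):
is true only for:
  y=True, z=True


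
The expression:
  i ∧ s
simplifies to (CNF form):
i ∧ s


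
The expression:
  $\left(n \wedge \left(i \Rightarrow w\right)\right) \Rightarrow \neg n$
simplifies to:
$\left(i \wedge \neg w\right) \vee \neg n$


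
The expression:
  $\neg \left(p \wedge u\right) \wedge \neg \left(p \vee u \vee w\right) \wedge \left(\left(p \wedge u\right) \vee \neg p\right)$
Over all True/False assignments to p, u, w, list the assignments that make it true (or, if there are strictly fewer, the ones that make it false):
is true only for:
  p=False, u=False, w=False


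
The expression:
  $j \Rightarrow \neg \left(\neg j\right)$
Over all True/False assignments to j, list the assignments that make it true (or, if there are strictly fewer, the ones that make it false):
is always true.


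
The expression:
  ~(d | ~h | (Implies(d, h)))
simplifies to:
False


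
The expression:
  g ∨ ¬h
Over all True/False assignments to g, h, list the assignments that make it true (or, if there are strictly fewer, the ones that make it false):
is false only for:
  g=False, h=True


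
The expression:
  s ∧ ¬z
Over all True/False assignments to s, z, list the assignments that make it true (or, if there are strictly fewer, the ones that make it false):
is true only for:
  s=True, z=False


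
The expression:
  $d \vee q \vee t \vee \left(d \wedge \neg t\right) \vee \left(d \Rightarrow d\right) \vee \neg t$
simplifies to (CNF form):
$\text{True}$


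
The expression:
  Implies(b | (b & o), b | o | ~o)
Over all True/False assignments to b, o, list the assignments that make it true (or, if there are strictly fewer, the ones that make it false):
is always true.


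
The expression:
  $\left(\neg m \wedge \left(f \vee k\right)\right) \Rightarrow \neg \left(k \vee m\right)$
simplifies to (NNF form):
$m \vee \neg k$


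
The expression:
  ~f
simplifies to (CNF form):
~f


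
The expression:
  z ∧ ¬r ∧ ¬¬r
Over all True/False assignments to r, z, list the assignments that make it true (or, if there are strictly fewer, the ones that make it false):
is never true.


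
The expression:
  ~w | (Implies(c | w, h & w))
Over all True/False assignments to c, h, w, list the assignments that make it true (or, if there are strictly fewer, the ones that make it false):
is false only for:
  c=False, h=False, w=True;
  c=True, h=False, w=True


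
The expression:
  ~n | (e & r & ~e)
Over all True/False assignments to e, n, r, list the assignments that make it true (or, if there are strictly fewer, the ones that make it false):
is true only for:
  e=False, n=False, r=False;
  e=False, n=False, r=True;
  e=True, n=False, r=False;
  e=True, n=False, r=True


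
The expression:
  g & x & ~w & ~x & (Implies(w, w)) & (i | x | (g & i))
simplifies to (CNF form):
False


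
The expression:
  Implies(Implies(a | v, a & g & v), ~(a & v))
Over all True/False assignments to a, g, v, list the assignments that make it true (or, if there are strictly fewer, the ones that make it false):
is false only for:
  a=True, g=True, v=True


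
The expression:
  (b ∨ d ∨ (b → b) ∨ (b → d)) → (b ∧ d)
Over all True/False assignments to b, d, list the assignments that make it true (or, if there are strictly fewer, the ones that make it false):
is true only for:
  b=True, d=True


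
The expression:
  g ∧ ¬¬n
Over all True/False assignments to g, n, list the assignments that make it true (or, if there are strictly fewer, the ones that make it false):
is true only for:
  g=True, n=True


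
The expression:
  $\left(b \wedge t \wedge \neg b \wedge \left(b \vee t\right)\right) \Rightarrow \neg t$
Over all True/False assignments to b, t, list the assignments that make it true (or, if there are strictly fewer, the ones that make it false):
is always true.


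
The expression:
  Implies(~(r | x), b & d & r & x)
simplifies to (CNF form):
r | x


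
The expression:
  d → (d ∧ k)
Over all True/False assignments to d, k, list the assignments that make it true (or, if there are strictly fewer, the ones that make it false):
is false only for:
  d=True, k=False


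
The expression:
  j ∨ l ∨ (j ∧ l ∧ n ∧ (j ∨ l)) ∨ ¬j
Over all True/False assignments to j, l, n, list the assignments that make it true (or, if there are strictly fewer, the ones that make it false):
is always true.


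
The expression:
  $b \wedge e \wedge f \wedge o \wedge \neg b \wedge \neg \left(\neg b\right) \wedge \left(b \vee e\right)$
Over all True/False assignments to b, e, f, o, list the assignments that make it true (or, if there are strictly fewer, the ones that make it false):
is never true.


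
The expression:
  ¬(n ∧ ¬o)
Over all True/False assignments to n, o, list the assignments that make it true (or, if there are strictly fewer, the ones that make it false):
is false only for:
  n=True, o=False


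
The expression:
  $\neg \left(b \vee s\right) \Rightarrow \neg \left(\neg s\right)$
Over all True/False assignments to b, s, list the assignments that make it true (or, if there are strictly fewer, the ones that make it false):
is false only for:
  b=False, s=False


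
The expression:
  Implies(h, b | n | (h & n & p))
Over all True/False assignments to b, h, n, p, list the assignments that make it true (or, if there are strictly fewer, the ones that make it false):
is false only for:
  b=False, h=True, n=False, p=False;
  b=False, h=True, n=False, p=True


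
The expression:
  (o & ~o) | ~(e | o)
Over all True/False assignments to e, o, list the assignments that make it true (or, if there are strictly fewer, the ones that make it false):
is true only for:
  e=False, o=False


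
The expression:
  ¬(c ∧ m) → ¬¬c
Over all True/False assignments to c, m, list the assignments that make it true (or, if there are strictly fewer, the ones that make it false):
is true only for:
  c=True, m=False;
  c=True, m=True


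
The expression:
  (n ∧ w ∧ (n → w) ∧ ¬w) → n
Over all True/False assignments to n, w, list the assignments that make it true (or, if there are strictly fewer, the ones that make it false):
is always true.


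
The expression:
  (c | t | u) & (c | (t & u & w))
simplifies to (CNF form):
(c | t) & (c | u) & (c | w)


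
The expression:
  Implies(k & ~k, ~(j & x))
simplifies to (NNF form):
True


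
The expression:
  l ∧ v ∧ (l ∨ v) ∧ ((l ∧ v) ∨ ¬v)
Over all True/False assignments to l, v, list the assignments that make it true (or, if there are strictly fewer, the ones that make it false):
is true only for:
  l=True, v=True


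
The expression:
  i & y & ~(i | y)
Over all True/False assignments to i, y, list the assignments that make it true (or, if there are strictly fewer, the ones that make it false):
is never true.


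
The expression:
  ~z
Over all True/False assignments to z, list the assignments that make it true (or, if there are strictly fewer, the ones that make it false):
is true only for:
  z=False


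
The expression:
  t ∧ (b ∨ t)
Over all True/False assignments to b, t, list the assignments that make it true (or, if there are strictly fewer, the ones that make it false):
is true only for:
  b=False, t=True;
  b=True, t=True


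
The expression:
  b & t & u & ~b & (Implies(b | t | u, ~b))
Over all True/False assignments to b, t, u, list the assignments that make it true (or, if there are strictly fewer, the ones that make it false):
is never true.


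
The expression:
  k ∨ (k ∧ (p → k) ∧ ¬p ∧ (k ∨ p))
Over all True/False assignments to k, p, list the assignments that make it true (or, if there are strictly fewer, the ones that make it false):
is true only for:
  k=True, p=False;
  k=True, p=True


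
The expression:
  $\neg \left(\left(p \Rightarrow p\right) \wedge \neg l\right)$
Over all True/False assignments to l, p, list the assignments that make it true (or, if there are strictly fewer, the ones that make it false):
is true only for:
  l=True, p=False;
  l=True, p=True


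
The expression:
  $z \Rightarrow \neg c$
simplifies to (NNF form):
$\neg c \vee \neg z$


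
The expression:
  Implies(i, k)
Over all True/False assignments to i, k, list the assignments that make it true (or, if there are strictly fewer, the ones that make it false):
is false only for:
  i=True, k=False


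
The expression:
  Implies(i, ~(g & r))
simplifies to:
~g | ~i | ~r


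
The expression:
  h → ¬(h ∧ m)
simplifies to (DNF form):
¬h ∨ ¬m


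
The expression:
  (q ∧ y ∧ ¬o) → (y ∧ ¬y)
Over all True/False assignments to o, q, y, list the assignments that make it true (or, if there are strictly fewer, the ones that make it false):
is false only for:
  o=False, q=True, y=True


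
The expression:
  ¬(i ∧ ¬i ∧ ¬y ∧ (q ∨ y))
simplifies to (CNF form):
True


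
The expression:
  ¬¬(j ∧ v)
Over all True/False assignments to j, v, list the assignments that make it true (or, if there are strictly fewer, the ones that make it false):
is true only for:
  j=True, v=True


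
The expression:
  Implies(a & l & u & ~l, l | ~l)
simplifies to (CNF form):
True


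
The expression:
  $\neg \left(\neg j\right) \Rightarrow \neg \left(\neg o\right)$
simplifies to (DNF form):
$o \vee \neg j$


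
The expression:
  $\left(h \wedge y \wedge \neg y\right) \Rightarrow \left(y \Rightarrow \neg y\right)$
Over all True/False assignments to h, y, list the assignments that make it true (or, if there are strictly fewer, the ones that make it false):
is always true.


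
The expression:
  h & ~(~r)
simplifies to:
h & r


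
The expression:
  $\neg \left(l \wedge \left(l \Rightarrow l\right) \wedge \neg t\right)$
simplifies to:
$t \vee \neg l$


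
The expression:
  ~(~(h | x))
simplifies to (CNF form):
h | x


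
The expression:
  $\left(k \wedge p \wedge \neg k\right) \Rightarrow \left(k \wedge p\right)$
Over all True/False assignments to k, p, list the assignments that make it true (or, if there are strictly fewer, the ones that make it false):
is always true.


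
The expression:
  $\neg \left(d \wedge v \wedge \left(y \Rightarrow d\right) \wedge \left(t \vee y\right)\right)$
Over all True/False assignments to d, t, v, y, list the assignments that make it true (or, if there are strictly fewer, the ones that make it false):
is false only for:
  d=True, t=False, v=True, y=True;
  d=True, t=True, v=True, y=False;
  d=True, t=True, v=True, y=True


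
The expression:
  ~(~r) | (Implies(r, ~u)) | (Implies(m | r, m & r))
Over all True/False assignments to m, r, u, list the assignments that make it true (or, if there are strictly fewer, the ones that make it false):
is always true.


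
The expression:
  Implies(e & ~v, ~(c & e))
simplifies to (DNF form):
v | ~c | ~e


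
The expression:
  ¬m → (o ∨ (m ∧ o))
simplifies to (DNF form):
m ∨ o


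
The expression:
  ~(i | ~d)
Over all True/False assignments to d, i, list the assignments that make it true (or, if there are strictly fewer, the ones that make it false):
is true only for:
  d=True, i=False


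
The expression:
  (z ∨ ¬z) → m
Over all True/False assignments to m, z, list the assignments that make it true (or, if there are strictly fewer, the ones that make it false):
is true only for:
  m=True, z=False;
  m=True, z=True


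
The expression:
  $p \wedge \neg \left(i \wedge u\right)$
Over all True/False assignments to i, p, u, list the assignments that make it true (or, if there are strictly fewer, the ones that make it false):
is true only for:
  i=False, p=True, u=False;
  i=False, p=True, u=True;
  i=True, p=True, u=False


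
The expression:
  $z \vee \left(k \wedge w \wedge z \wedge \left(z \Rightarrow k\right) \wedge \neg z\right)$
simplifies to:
$z$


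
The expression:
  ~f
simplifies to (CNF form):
~f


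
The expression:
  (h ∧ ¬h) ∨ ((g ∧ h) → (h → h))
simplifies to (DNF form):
True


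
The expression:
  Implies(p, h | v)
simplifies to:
h | v | ~p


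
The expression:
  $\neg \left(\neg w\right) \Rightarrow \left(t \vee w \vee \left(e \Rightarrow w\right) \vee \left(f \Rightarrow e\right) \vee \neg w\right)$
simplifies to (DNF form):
$\text{True}$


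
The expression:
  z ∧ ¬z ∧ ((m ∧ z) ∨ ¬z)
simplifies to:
False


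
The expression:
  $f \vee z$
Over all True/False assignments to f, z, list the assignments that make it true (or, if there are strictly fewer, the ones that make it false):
is false only for:
  f=False, z=False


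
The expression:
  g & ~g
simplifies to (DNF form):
False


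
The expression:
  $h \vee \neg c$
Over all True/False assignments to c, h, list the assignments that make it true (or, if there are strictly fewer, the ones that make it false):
is false only for:
  c=True, h=False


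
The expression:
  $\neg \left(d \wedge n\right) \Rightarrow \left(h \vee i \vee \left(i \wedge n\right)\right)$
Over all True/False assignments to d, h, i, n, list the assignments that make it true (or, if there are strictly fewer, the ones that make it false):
is false only for:
  d=False, h=False, i=False, n=False;
  d=False, h=False, i=False, n=True;
  d=True, h=False, i=False, n=False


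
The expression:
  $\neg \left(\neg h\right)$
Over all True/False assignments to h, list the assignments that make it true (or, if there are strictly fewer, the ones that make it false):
is true only for:
  h=True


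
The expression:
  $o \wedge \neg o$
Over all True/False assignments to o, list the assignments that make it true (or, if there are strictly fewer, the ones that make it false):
is never true.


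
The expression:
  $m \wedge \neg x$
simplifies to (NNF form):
$m \wedge \neg x$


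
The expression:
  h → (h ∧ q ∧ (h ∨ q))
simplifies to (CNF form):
q ∨ ¬h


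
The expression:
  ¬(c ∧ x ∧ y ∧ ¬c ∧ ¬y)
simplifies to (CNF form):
True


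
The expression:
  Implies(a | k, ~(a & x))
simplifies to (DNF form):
~a | ~x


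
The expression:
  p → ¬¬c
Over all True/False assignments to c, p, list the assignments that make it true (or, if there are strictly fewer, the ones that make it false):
is false only for:
  c=False, p=True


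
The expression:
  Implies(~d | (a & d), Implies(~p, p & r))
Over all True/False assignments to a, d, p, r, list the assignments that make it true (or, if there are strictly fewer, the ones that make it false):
is false only for:
  a=False, d=False, p=False, r=False;
  a=False, d=False, p=False, r=True;
  a=True, d=False, p=False, r=False;
  a=True, d=False, p=False, r=True;
  a=True, d=True, p=False, r=False;
  a=True, d=True, p=False, r=True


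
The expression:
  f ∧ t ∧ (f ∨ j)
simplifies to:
f ∧ t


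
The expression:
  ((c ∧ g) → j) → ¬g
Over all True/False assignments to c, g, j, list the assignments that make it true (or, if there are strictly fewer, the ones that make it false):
is false only for:
  c=False, g=True, j=False;
  c=False, g=True, j=True;
  c=True, g=True, j=True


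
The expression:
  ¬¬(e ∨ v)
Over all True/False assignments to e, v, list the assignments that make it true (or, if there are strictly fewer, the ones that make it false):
is false only for:
  e=False, v=False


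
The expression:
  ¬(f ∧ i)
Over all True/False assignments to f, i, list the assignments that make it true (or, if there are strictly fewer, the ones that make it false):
is false only for:
  f=True, i=True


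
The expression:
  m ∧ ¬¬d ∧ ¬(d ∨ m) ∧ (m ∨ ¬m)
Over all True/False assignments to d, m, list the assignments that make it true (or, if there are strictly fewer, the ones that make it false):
is never true.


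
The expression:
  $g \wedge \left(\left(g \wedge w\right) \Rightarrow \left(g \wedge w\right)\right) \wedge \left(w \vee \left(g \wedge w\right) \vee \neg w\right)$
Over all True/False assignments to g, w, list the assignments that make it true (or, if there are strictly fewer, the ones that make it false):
is true only for:
  g=True, w=False;
  g=True, w=True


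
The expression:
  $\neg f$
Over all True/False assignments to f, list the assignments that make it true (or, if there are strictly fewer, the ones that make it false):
is true only for:
  f=False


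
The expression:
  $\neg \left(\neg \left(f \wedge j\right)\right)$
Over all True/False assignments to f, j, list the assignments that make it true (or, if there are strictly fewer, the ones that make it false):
is true only for:
  f=True, j=True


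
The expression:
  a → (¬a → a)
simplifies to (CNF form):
True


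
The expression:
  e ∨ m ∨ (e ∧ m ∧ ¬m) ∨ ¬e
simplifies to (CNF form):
True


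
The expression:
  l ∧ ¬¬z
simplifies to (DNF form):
l ∧ z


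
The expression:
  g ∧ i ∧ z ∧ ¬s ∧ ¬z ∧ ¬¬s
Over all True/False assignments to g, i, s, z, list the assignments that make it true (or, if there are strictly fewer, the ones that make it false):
is never true.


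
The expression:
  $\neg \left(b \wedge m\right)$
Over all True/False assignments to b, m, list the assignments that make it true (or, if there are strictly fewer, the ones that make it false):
is false only for:
  b=True, m=True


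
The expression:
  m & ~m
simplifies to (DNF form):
False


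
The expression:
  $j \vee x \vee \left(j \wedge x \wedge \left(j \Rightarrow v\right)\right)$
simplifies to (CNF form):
$j \vee x$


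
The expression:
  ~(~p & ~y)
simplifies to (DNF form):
p | y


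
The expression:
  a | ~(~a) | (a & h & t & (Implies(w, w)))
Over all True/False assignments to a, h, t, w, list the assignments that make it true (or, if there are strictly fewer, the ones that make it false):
is true only for:
  a=True, h=False, t=False, w=False;
  a=True, h=False, t=False, w=True;
  a=True, h=False, t=True, w=False;
  a=True, h=False, t=True, w=True;
  a=True, h=True, t=False, w=False;
  a=True, h=True, t=False, w=True;
  a=True, h=True, t=True, w=False;
  a=True, h=True, t=True, w=True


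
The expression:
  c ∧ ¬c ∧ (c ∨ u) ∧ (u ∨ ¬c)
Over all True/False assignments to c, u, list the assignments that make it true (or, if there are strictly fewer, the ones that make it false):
is never true.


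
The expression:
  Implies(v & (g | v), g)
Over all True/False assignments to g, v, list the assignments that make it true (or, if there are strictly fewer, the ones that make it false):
is false only for:
  g=False, v=True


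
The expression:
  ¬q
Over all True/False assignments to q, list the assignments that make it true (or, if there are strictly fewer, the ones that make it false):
is true only for:
  q=False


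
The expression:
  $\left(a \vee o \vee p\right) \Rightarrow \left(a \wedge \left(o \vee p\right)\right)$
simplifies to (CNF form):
$\left(a \vee \neg o\right) \wedge \left(a \vee \neg p\right) \wedge \left(o \vee p \vee \neg a\right)$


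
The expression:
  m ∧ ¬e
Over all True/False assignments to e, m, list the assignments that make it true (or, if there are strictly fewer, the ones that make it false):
is true only for:
  e=False, m=True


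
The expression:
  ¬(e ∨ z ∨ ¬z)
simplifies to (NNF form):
False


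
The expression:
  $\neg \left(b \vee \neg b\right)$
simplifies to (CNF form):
$\text{False}$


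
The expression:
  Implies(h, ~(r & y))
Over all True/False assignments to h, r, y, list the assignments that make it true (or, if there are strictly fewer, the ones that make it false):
is false only for:
  h=True, r=True, y=True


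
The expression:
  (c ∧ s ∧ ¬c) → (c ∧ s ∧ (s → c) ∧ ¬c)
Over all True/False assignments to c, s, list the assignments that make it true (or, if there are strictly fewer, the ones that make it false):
is always true.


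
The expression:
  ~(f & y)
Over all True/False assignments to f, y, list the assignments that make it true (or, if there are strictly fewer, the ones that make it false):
is false only for:
  f=True, y=True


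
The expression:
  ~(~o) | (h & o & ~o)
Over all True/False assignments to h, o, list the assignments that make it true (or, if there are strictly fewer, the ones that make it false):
is true only for:
  h=False, o=True;
  h=True, o=True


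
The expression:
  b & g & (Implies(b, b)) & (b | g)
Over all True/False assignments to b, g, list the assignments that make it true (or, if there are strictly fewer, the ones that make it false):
is true only for:
  b=True, g=True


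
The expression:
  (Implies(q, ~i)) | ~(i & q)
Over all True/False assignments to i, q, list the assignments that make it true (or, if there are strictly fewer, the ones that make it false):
is false only for:
  i=True, q=True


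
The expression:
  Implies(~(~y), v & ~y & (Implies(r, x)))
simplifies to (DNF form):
~y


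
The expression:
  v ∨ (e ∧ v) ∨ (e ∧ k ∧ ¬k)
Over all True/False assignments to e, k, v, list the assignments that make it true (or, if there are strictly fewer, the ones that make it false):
is true only for:
  e=False, k=False, v=True;
  e=False, k=True, v=True;
  e=True, k=False, v=True;
  e=True, k=True, v=True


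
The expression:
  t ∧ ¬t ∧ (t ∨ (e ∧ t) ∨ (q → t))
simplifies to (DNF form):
False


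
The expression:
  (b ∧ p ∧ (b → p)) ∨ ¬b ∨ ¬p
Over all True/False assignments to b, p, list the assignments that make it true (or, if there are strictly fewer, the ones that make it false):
is always true.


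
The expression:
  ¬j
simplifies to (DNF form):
¬j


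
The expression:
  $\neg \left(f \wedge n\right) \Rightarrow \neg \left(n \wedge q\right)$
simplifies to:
$f \vee \neg n \vee \neg q$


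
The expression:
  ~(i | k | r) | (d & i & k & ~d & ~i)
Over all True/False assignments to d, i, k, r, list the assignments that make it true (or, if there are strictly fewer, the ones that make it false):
is true only for:
  d=False, i=False, k=False, r=False;
  d=True, i=False, k=False, r=False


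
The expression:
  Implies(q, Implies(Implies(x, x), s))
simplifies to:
s | ~q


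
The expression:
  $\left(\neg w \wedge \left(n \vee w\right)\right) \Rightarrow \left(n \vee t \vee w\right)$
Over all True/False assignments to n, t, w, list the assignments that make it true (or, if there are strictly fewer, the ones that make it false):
is always true.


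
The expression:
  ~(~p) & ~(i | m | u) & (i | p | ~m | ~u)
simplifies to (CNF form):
p & ~i & ~m & ~u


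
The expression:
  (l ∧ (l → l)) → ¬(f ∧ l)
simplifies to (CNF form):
¬f ∨ ¬l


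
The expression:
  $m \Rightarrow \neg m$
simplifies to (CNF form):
$\neg m$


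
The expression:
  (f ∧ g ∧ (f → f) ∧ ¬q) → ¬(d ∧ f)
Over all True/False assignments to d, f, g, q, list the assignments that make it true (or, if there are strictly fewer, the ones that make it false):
is false only for:
  d=True, f=True, g=True, q=False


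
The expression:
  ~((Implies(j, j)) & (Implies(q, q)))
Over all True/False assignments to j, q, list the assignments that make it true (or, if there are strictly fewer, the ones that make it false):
is never true.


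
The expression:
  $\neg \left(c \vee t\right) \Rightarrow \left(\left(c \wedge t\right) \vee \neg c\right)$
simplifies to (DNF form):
$\text{True}$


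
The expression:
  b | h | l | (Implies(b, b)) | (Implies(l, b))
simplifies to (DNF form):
True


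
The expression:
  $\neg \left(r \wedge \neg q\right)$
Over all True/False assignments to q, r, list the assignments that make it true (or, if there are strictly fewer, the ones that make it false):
is false only for:
  q=False, r=True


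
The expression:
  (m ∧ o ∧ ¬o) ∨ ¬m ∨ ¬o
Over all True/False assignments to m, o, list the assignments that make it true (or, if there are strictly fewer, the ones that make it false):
is false only for:
  m=True, o=True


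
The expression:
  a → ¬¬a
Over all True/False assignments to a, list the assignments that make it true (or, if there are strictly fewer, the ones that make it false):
is always true.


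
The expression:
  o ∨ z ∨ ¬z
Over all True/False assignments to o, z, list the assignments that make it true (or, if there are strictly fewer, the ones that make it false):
is always true.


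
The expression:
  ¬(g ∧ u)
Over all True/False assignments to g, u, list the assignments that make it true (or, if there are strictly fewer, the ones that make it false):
is false only for:
  g=True, u=True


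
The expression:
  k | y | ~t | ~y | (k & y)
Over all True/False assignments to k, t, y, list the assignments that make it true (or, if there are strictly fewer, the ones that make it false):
is always true.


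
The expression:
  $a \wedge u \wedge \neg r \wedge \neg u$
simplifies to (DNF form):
$\text{False}$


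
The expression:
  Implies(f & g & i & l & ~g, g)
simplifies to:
True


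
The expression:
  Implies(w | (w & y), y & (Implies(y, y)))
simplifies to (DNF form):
y | ~w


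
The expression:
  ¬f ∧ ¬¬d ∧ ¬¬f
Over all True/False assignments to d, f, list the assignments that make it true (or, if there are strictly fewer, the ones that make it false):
is never true.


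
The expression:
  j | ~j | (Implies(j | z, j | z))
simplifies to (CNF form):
True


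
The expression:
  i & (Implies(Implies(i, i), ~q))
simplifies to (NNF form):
i & ~q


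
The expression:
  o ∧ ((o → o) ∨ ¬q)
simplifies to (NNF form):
o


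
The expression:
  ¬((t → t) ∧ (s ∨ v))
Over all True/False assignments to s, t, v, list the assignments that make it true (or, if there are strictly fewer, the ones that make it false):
is true only for:
  s=False, t=False, v=False;
  s=False, t=True, v=False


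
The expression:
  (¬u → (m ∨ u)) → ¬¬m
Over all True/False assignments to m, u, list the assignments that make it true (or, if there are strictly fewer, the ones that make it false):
is false only for:
  m=False, u=True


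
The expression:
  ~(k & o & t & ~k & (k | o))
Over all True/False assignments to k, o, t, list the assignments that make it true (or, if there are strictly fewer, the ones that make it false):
is always true.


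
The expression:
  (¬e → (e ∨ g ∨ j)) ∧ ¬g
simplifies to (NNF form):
¬g ∧ (e ∨ j)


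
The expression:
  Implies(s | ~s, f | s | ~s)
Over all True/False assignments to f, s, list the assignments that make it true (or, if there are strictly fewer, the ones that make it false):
is always true.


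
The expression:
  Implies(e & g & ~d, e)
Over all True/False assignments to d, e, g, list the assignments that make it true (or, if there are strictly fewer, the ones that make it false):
is always true.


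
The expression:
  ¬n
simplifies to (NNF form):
¬n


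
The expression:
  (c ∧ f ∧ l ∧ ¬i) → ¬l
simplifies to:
i ∨ ¬c ∨ ¬f ∨ ¬l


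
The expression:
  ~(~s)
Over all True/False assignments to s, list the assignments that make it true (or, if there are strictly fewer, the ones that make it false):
is true only for:
  s=True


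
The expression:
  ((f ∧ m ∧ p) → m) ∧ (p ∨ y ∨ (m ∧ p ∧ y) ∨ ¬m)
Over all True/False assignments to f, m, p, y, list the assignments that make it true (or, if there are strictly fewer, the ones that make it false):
is false only for:
  f=False, m=True, p=False, y=False;
  f=True, m=True, p=False, y=False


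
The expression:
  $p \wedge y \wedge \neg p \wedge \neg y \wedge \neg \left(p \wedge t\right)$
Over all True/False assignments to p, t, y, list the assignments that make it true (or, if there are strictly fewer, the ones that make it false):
is never true.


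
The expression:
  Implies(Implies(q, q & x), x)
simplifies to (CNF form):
q | x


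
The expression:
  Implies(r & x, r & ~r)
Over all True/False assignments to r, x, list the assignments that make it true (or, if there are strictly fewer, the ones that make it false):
is false only for:
  r=True, x=True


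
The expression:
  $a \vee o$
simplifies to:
$a \vee o$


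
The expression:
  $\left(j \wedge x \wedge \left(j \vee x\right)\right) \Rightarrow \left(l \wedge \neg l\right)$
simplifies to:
$\neg j \vee \neg x$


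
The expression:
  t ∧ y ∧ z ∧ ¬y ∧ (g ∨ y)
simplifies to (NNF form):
False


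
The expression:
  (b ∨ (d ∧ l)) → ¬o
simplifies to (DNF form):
(¬b ∧ ¬d) ∨ (¬b ∧ ¬l) ∨ ¬o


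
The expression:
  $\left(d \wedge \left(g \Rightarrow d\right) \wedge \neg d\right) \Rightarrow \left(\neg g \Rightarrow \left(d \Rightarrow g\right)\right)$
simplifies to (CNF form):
$\text{True}$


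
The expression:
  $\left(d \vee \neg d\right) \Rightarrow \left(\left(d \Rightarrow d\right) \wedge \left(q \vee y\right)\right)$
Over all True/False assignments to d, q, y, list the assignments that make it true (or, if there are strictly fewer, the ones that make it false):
is false only for:
  d=False, q=False, y=False;
  d=True, q=False, y=False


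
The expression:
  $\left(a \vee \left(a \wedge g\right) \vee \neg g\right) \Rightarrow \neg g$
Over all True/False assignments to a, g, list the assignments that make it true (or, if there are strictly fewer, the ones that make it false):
is false only for:
  a=True, g=True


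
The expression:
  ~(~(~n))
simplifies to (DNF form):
~n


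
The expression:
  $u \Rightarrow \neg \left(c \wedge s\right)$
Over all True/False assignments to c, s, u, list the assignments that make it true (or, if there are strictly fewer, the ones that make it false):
is false only for:
  c=True, s=True, u=True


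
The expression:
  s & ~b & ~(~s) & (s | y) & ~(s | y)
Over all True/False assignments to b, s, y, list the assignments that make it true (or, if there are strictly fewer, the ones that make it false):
is never true.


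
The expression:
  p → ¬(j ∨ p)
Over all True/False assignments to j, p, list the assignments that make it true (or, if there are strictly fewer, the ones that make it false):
is true only for:
  j=False, p=False;
  j=True, p=False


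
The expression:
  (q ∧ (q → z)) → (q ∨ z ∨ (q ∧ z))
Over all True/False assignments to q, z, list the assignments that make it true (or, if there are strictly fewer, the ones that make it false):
is always true.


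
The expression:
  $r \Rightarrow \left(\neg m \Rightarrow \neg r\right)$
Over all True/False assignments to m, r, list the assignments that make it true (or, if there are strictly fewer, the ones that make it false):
is false only for:
  m=False, r=True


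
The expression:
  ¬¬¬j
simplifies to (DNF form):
¬j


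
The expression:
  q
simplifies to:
q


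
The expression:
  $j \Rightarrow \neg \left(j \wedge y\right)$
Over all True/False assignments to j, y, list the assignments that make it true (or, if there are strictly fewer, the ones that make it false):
is false only for:
  j=True, y=True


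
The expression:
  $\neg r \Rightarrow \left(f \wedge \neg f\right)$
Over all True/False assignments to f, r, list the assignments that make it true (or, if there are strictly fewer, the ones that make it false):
is true only for:
  f=False, r=True;
  f=True, r=True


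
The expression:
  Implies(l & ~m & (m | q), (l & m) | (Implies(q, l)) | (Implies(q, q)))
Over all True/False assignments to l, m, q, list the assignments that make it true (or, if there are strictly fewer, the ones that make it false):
is always true.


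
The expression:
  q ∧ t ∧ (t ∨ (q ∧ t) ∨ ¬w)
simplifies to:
q ∧ t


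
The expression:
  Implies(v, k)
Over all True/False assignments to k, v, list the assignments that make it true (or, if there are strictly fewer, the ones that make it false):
is false only for:
  k=False, v=True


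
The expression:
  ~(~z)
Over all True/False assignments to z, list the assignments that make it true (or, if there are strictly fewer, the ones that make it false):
is true only for:
  z=True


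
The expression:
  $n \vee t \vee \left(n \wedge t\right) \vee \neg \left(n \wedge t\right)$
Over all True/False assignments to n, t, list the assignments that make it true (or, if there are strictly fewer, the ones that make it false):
is always true.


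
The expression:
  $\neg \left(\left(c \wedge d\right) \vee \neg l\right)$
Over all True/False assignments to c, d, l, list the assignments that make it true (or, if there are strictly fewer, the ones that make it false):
is true only for:
  c=False, d=False, l=True;
  c=False, d=True, l=True;
  c=True, d=False, l=True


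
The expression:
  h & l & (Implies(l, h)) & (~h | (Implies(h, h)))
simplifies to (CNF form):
h & l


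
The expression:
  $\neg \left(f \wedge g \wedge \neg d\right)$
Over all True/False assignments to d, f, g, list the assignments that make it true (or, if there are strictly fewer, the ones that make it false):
is false only for:
  d=False, f=True, g=True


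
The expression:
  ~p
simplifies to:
~p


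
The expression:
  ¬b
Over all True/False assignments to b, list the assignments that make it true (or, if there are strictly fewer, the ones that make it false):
is true only for:
  b=False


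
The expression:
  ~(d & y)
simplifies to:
~d | ~y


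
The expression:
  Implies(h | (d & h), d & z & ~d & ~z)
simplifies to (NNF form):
~h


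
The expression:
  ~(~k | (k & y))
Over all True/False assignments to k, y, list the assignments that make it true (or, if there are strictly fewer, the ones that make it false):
is true only for:
  k=True, y=False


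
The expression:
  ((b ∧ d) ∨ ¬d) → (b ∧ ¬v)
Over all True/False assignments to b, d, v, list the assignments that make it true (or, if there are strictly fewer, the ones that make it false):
is true only for:
  b=False, d=True, v=False;
  b=False, d=True, v=True;
  b=True, d=False, v=False;
  b=True, d=True, v=False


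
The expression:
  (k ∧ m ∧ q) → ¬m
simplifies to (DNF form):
¬k ∨ ¬m ∨ ¬q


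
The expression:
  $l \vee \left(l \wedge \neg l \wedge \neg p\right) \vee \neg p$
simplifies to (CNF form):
$l \vee \neg p$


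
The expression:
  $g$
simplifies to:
$g$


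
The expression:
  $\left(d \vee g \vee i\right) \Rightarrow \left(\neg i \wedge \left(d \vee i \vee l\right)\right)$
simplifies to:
$\neg i \wedge \left(d \vee l \vee \neg g\right)$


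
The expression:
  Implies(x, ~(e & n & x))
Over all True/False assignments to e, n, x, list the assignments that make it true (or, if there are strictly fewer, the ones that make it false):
is false only for:
  e=True, n=True, x=True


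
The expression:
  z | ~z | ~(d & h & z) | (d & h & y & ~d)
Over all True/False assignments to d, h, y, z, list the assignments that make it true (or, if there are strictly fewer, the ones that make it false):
is always true.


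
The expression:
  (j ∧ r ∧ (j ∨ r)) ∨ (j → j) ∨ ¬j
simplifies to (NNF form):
True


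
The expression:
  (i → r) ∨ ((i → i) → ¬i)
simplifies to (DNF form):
r ∨ ¬i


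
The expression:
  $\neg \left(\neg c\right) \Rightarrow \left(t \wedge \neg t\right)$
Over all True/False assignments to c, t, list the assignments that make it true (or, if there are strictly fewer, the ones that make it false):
is true only for:
  c=False, t=False;
  c=False, t=True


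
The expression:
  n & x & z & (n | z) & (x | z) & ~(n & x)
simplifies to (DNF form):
False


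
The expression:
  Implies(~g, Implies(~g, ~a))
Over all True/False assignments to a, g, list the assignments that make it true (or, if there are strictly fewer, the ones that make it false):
is false only for:
  a=True, g=False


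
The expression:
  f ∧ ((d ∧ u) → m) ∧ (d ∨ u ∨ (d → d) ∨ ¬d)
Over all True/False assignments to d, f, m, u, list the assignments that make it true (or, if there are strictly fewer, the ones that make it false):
is true only for:
  d=False, f=True, m=False, u=False;
  d=False, f=True, m=False, u=True;
  d=False, f=True, m=True, u=False;
  d=False, f=True, m=True, u=True;
  d=True, f=True, m=False, u=False;
  d=True, f=True, m=True, u=False;
  d=True, f=True, m=True, u=True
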